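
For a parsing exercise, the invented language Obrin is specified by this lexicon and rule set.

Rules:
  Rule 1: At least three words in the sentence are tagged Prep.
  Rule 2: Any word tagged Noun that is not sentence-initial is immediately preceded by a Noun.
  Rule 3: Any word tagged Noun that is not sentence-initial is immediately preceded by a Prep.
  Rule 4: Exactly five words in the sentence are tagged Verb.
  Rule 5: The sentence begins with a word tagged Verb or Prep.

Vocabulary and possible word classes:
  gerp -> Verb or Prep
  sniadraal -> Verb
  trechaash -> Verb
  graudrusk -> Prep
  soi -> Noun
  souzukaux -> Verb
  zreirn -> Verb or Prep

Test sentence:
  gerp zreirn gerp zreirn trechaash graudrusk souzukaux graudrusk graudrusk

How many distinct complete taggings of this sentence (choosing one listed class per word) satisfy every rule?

Candidates per position — 1:gerp {Verb,Prep}; 2:zreirn {Verb,Prep}; 3:gerp {Verb,Prep}; 4:zreirn {Verb,Prep}; 5:trechaash {Verb}; 6:graudrusk {Prep}; 7:souzukaux {Verb}; 8:graudrusk {Prep}; 9:graudrusk {Prep}.
There are 16 candidate sequences in total.
The sequences that satisfy every rule: Verb Verb Verb Prep Verb Prep Verb Prep Prep; Verb Verb Prep Verb Verb Prep Verb Prep Prep; Verb Prep Verb Verb Verb Prep Verb Prep Prep; Prep Verb Verb Verb Verb Prep Verb Prep Prep.
Count = 4.

4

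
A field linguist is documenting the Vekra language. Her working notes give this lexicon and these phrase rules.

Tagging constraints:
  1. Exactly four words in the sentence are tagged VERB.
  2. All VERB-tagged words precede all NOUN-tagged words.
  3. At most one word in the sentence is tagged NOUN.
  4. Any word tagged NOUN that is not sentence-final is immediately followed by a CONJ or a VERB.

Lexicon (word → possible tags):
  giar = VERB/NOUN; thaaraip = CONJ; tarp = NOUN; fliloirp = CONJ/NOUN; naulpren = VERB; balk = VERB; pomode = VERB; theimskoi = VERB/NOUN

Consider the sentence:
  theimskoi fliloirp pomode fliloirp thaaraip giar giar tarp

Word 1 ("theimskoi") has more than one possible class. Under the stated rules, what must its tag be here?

Candidates per position — 1:theimskoi {VERB,NOUN}; 2:fliloirp {CONJ,NOUN}; 3:pomode {VERB}; 4:fliloirp {CONJ,NOUN}; 5:thaaraip {CONJ}; 6:giar {VERB,NOUN}; 7:giar {VERB,NOUN}; 8:tarp {NOUN}.
Word 1 cannot be NOUN — rule 1 would then fail for every completion. It is VERB.
Word 2 cannot be NOUN — rule 2 would then fail for every completion. It is CONJ.
Word 4 cannot be NOUN — rule 3 would then fail for every completion. It is CONJ.
Word 6 cannot be NOUN — rule 1 would then fail for every completion. It is VERB.
Word 7 cannot be NOUN — rule 1 would then fail for every completion. It is VERB.
The only consistent sequence is: VERB CONJ VERB CONJ CONJ VERB VERB NOUN.
Check: rule 1 ok; rule 2 ok; rule 3 ok; rule 4 ok.

VERB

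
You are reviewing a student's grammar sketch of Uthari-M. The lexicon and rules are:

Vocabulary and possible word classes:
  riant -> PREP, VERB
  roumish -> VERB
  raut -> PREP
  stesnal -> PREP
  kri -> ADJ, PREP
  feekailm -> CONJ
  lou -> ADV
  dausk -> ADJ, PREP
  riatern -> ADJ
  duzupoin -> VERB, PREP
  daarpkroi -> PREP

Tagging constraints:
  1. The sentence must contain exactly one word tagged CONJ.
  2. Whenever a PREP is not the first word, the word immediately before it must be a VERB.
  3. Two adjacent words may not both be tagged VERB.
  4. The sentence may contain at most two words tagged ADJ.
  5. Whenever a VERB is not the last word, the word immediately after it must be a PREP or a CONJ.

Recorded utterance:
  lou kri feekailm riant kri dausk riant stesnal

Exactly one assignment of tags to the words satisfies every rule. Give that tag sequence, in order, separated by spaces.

Candidates per position — 1:lou {ADV}; 2:kri {ADJ,PREP}; 3:feekailm {CONJ}; 4:riant {PREP,VERB}; 5:kri {ADJ,PREP}; 6:dausk {ADJ,PREP}; 7:riant {PREP,VERB}; 8:stesnal {PREP}.
Word 2 cannot be PREP — rule 2 would then fail for every completion. It is ADJ.
Word 4 cannot be PREP — rule 2 would then fail for every completion. It is VERB.
Word 5 cannot be ADJ — rule 5 would then fail for every completion. It is PREP.
Word 6 cannot be PREP — rule 2 would then fail for every completion. It is ADJ.
Word 7 cannot be PREP — rule 2 would then fail for every completion. It is VERB.
The only consistent sequence is: ADV ADJ CONJ VERB PREP ADJ VERB PREP.
Check: rule 1 ✓; rule 2 ✓; rule 3 ✓; rule 4 ✓; rule 5 ✓.

ADV ADJ CONJ VERB PREP ADJ VERB PREP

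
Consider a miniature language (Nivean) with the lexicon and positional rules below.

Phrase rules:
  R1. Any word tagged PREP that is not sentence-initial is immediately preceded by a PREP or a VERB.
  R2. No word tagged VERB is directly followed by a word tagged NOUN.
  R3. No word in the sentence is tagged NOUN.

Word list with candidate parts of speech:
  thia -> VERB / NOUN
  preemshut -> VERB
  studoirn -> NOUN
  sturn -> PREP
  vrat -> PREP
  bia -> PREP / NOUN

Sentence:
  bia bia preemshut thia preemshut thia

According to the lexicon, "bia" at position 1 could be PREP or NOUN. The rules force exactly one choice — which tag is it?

PREP

Candidates per position — 1:bia {PREP,NOUN}; 2:bia {PREP,NOUN}; 3:preemshut {VERB}; 4:thia {VERB,NOUN}; 5:preemshut {VERB}; 6:thia {VERB,NOUN}.
If word 1 were NOUN, no tagging could satisfy rule 3; so word 1 is PREP.
If word 2 were NOUN, no tagging could satisfy rule 3; so word 2 is PREP.
If word 4 were NOUN, no tagging could satisfy rule 2; so word 4 is VERB.
If word 6 were NOUN, no tagging could satisfy rule 2; so word 6 is VERB.
So the tagging must be: PREP PREP VERB VERB VERB VERB.
Check: rule 1 ok; rule 2 ok; rule 3 ok.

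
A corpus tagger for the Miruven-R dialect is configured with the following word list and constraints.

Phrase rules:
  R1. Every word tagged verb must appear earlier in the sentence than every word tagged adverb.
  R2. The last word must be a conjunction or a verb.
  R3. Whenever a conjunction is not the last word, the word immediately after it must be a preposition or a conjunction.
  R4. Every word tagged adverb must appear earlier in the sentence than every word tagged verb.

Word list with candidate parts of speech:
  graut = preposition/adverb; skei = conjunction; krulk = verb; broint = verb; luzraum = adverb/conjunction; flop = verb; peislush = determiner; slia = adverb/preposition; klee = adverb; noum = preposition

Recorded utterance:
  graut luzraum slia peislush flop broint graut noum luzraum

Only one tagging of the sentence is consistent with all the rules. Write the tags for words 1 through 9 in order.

preposition conjunction preposition determiner verb verb preposition preposition conjunction

Candidates per position — 1:graut {preposition,adverb}; 2:luzraum {adverb,conjunction}; 3:slia {adverb,preposition}; 4:peislush {determiner}; 5:flop {verb}; 6:broint {verb}; 7:graut {preposition,adverb}; 8:noum {preposition}; 9:luzraum {adverb,conjunction}.
Word 1 cannot be adverb — rule 1 would then fail for every completion. It is preposition.
Word 2 cannot be adverb — rule 1 would then fail for every completion. It is conjunction.
Word 3 cannot be adverb — rule 1 would then fail for every completion. It is preposition.
Word 7 cannot be adverb — rule 4 would then fail for every completion. It is preposition.
Word 9 cannot be adverb — rule 2 would then fail for every completion. It is conjunction.
That leaves exactly one tagging: preposition conjunction preposition determiner verb verb preposition preposition conjunction.
Checking: rule 1 holds; rule 2 holds; rule 3 holds; rule 4 holds.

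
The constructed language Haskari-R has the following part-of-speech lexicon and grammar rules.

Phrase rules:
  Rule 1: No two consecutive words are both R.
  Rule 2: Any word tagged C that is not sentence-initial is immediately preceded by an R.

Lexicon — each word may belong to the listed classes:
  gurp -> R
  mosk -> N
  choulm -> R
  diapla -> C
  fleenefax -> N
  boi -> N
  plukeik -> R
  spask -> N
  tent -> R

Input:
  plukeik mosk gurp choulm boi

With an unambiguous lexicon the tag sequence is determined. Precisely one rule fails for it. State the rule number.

1

Fixed tagging: R N R R N.
Applying the rules: R1 ✗, R2 ✓.
Only rule 1 fails.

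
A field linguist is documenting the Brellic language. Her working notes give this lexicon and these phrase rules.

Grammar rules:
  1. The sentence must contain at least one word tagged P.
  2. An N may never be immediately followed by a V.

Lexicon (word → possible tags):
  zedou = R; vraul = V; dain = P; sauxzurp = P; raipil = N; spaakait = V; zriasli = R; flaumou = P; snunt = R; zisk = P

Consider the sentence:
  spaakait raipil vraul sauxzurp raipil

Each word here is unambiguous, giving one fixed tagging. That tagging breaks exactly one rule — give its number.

Fixed tagging: V N V P N.
Checking each rule: R1 ✓, R2 ✗.
Only rule 2 fails.

2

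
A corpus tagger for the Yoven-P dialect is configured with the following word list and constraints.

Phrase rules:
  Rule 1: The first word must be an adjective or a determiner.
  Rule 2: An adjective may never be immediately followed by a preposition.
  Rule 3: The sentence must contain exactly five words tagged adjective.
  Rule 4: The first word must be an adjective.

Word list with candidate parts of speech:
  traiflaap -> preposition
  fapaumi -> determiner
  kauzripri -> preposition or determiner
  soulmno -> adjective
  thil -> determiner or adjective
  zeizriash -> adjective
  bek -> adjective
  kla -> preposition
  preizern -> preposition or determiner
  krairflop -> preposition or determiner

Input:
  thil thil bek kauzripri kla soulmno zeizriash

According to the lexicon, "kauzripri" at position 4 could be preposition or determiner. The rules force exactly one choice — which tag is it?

Candidates per position — 1:thil {determiner,adjective}; 2:thil {determiner,adjective}; 3:bek {adjective}; 4:kauzripri {preposition,determiner}; 5:kla {preposition}; 6:soulmno {adjective}; 7:zeizriash {adjective}.
At position 1, choosing determiner makes rule 3 impossible to satisfy; hence adjective.
At position 2, choosing determiner makes rule 3 impossible to satisfy; hence adjective.
At position 4, choosing preposition makes rule 2 impossible to satisfy; hence determiner.
That leaves exactly one tagging: adjective adjective adjective determiner preposition adjective adjective.
Rule-by-rule: rule 1 holds; rule 2 holds; rule 3 holds; rule 4 holds.

determiner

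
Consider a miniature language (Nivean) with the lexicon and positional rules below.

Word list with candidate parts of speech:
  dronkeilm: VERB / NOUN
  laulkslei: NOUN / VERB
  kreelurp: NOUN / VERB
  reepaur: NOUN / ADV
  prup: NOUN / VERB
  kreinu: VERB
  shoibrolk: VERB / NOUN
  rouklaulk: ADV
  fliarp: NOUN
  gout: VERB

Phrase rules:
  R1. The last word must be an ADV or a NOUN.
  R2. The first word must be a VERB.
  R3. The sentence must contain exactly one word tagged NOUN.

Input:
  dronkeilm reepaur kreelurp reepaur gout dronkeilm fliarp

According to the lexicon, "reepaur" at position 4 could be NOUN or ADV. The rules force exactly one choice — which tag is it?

Candidates per position — 1:dronkeilm {VERB,NOUN}; 2:reepaur {NOUN,ADV}; 3:kreelurp {NOUN,VERB}; 4:reepaur {NOUN,ADV}; 5:gout {VERB}; 6:dronkeilm {VERB,NOUN}; 7:fliarp {NOUN}.
Position 1: NOUN is ruled out by rule 2; that leaves VERB.
Position 2: NOUN is ruled out by rule 3; that leaves ADV.
Position 3: NOUN is ruled out by rule 3; that leaves VERB.
Position 4: NOUN is ruled out by rule 3; that leaves ADV.
Position 6: NOUN is ruled out by rule 3; that leaves VERB.
So the tagging must be: VERB ADV VERB ADV VERB VERB NOUN.
Rule-by-rule: rule 1 satisfied; rule 2 satisfied; rule 3 satisfied.

ADV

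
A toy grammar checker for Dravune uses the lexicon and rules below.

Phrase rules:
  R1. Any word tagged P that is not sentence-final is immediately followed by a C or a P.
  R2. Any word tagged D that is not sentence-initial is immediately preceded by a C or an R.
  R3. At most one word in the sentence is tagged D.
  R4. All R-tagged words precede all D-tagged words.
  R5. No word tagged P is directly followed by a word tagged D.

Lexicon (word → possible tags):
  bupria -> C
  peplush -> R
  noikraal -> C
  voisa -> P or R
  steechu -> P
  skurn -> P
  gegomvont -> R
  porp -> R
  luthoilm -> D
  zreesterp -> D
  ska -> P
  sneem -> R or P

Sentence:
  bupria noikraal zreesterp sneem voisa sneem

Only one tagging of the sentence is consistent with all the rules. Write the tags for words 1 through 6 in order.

C C D P P P

Candidates per position — 1:bupria {C}; 2:noikraal {C}; 3:zreesterp {D}; 4:sneem {R,P}; 5:voisa {P,R}; 6:sneem {R,P}.
Position 4: R is ruled out by rule 4; that leaves P.
Position 5: R is ruled out by rule 1; that leaves P.
Position 6: R is ruled out by rule 1; that leaves P.
That leaves exactly one tagging: C C D P P P.
Check: rule 1 holds; rule 2 holds; rule 3 holds; rule 4 holds; rule 5 holds.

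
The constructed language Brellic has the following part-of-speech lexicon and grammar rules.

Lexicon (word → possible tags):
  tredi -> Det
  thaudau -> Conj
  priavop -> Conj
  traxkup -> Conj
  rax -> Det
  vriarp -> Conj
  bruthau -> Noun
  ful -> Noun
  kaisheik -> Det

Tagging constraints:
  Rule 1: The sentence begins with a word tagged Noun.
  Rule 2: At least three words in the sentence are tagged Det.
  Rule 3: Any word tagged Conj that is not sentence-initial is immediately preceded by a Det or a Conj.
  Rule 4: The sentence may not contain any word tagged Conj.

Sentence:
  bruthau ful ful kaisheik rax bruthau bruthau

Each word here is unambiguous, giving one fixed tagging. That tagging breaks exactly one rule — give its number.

Fixed tagging: Noun Noun Noun Det Det Noun Noun.
Applying the rules: R1 ✓, R2 ✗, R3 ✓, R4 ✓.
Only rule 2 fails.

2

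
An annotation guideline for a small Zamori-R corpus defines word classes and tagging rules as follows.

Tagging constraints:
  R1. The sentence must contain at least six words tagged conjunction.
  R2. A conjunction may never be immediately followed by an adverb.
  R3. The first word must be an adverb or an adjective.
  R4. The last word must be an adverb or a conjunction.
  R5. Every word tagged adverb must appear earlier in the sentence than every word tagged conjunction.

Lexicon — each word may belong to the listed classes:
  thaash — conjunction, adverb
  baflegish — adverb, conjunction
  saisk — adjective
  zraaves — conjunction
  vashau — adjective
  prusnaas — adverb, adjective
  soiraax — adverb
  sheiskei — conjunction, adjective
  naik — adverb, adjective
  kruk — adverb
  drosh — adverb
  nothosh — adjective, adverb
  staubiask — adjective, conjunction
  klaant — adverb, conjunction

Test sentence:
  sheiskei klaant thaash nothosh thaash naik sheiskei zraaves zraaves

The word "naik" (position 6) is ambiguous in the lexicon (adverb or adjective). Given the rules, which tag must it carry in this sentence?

Candidates per position — 1:sheiskei {conjunction,adjective}; 2:klaant {adverb,conjunction}; 3:thaash {conjunction,adverb}; 4:nothosh {adjective,adverb}; 5:thaash {conjunction,adverb}; 6:naik {adverb,adjective}; 7:sheiskei {conjunction,adjective}; 8:zraaves {conjunction}; 9:zraaves {conjunction}.
If word 1 were conjunction, no tagging could satisfy rule 3; so word 1 is adjective.
If word 2 were adverb, no tagging could satisfy rule 1; so word 2 is conjunction.
If word 3 were adverb, no tagging could satisfy rule 1; so word 3 is conjunction.
If word 4 were adverb, no tagging could satisfy rule 2; so word 4 is adjective.
If word 5 were adverb, no tagging could satisfy rule 1; so word 5 is conjunction.
If word 6 were adverb, no tagging could satisfy rule 2; so word 6 is adjective.
If word 7 were adjective, no tagging could satisfy rule 1; so word 7 is conjunction.
That leaves exactly one tagging: adjective conjunction conjunction adjective conjunction adjective conjunction conjunction conjunction.
Check: rule 1 holds; rule 2 holds; rule 3 holds; rule 4 holds; rule 5 holds.

adjective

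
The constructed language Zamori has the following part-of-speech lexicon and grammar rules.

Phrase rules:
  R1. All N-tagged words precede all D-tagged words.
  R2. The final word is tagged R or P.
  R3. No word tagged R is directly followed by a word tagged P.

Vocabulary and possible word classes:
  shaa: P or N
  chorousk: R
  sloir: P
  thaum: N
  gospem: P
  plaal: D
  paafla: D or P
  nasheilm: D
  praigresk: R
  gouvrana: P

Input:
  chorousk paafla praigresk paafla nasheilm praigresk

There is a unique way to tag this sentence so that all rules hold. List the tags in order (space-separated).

R D R D D R

Candidates per position — 1:chorousk {R}; 2:paafla {D,P}; 3:praigresk {R}; 4:paafla {D,P}; 5:nasheilm {D}; 6:praigresk {R}.
Word 2 cannot be P — rule 3 would then fail for every completion. It is D.
Word 4 cannot be P — rule 3 would then fail for every completion. It is D.
So the tagging must be: R D R D D R.
Check: rule 1 ✓; rule 2 ✓; rule 3 ✓.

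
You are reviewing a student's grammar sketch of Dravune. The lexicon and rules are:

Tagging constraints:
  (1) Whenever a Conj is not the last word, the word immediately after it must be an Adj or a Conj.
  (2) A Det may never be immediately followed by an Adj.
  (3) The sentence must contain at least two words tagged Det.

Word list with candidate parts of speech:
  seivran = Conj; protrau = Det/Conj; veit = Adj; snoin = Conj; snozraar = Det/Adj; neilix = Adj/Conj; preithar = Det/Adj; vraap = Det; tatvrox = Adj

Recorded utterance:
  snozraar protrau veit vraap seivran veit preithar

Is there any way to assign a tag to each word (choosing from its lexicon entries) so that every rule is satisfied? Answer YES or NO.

Candidates per position — 1:snozraar {Det,Adj}; 2:protrau {Det,Conj}; 3:veit {Adj}; 4:vraap {Det}; 5:seivran {Conj}; 6:veit {Adj}; 7:preithar {Det,Adj}.
One satisfying assignment: Det Conj Adj Det Conj Adj Adj.
Verifying each rule — rule 1 satisfied; rule 2 satisfied; rule 3 satisfied.

YES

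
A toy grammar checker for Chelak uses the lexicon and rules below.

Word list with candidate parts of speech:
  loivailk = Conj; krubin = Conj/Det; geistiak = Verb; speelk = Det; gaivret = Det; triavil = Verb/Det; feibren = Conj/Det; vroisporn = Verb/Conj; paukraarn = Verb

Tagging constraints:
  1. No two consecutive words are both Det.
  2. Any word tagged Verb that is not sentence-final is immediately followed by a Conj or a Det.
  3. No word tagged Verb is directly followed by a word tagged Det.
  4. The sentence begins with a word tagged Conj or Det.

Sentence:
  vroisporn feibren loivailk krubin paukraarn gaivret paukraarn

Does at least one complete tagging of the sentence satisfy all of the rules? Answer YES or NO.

Candidates per position — 1:vroisporn {Verb,Conj}; 2:feibren {Conj,Det}; 3:loivailk {Conj}; 4:krubin {Conj,Det}; 5:paukraarn {Verb}; 6:gaivret {Det}; 7:paukraarn {Verb}.
Rule 3 cannot be satisfied by any choice of tags from the lexicon.
So there is no consistent tagging.

NO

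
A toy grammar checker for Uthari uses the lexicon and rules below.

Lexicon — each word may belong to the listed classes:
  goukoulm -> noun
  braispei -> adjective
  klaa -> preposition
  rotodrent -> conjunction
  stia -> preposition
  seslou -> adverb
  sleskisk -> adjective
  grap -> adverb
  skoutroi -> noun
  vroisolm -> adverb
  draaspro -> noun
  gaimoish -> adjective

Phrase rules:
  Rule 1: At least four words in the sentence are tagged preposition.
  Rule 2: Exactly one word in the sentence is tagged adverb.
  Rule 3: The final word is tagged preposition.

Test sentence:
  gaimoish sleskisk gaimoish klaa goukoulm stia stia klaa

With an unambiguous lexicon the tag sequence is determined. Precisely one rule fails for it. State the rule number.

2

Fixed tagging: adjective adjective adjective preposition noun preposition preposition preposition.
Checking each rule: R1 holds, R2 violated, R3 holds.
Only rule 2 fails.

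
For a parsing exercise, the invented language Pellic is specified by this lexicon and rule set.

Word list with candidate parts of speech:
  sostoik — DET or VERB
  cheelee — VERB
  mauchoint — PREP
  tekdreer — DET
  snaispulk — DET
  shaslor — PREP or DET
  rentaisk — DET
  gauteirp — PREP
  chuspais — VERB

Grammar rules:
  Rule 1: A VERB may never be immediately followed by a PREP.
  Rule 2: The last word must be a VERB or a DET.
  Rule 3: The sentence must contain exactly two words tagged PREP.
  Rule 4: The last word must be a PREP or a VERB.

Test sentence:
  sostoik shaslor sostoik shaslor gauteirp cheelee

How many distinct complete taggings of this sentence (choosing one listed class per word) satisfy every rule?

4

Candidates per position — 1:sostoik {DET,VERB}; 2:shaslor {PREP,DET}; 3:sostoik {DET,VERB}; 4:shaslor {PREP,DET}; 5:gauteirp {PREP}; 6:cheelee {VERB}.
There are 16 candidate sequences in total.
The sequences that satisfy every rule: DET PREP DET DET PREP VERB; DET PREP VERB DET PREP VERB; DET DET DET PREP PREP VERB; VERB DET DET PREP PREP VERB.
Count = 4.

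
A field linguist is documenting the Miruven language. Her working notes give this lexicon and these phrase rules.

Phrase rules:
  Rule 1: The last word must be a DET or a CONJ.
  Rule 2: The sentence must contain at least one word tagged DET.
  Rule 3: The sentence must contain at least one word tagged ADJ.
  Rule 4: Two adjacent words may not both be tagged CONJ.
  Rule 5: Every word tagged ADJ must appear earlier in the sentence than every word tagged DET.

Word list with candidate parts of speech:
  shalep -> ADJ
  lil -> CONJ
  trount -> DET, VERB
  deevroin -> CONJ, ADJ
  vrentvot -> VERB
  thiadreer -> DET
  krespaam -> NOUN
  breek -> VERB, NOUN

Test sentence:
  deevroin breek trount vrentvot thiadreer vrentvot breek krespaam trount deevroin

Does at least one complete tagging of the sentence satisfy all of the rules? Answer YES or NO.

YES

Candidates per position — 1:deevroin {CONJ,ADJ}; 2:breek {VERB,NOUN}; 3:trount {DET,VERB}; 4:vrentvot {VERB}; 5:thiadreer {DET}; 6:vrentvot {VERB}; 7:breek {VERB,NOUN}; 8:krespaam {NOUN}; 9:trount {DET,VERB}; 10:deevroin {CONJ,ADJ}.
One satisfying assignment: ADJ VERB VERB VERB DET VERB VERB NOUN DET CONJ.
Check: rule 1 satisfied; rule 2 satisfied; rule 3 satisfied; rule 4 satisfied; rule 5 satisfied.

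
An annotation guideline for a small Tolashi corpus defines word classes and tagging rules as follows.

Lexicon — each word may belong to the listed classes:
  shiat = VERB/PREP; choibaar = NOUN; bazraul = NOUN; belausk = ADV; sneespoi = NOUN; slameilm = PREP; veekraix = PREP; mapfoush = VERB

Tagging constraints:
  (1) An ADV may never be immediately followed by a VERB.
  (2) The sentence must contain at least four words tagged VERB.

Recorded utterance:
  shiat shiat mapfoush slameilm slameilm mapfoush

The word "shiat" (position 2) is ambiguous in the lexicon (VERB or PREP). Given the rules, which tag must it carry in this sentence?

Candidates per position — 1:shiat {VERB,PREP}; 2:shiat {VERB,PREP}; 3:mapfoush {VERB}; 4:slameilm {PREP}; 5:slameilm {PREP}; 6:mapfoush {VERB}.
Position 1: PREP is ruled out by rule 2; that leaves VERB.
Position 2: PREP is ruled out by rule 2; that leaves VERB.
The unique satisfying tagging is: VERB VERB VERB PREP PREP VERB.
Verifying each rule — rule 1 ok; rule 2 ok.

VERB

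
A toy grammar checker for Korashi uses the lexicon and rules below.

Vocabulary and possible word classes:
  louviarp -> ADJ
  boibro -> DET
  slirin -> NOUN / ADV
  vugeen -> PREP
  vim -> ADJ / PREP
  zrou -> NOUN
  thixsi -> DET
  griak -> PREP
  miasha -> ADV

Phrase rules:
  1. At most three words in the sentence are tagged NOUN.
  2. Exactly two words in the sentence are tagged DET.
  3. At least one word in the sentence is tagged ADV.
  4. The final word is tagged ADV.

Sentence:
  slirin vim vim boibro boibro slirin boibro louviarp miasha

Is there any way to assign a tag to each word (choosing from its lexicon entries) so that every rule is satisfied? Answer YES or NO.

Candidates per position — 1:slirin {NOUN,ADV}; 2:vim {ADJ,PREP}; 3:vim {ADJ,PREP}; 4:boibro {DET}; 5:boibro {DET}; 6:slirin {NOUN,ADV}; 7:boibro {DET}; 8:louviarp {ADJ}; 9:miasha {ADV}.
Rule 2 cannot be satisfied by any choice of tags from the lexicon.
So there is no consistent tagging.

NO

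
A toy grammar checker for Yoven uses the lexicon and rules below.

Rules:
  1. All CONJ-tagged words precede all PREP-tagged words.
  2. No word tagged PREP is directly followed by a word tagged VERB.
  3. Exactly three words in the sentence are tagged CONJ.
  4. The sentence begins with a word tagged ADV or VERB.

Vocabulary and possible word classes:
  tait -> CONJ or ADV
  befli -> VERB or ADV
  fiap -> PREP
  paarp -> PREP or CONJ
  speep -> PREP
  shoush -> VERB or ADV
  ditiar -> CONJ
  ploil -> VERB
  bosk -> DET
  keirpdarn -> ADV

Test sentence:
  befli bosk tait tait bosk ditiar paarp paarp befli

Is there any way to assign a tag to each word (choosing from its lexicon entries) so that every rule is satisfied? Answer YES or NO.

Candidates per position — 1:befli {VERB,ADV}; 2:bosk {DET}; 3:tait {CONJ,ADV}; 4:tait {CONJ,ADV}; 5:bosk {DET}; 6:ditiar {CONJ}; 7:paarp {PREP,CONJ}; 8:paarp {PREP,CONJ}; 9:befli {VERB,ADV}.
One satisfying assignment: ADV DET ADV ADV DET CONJ CONJ CONJ VERB.
Checking: rule 1 ok; rule 2 ok; rule 3 ok; rule 4 ok.

YES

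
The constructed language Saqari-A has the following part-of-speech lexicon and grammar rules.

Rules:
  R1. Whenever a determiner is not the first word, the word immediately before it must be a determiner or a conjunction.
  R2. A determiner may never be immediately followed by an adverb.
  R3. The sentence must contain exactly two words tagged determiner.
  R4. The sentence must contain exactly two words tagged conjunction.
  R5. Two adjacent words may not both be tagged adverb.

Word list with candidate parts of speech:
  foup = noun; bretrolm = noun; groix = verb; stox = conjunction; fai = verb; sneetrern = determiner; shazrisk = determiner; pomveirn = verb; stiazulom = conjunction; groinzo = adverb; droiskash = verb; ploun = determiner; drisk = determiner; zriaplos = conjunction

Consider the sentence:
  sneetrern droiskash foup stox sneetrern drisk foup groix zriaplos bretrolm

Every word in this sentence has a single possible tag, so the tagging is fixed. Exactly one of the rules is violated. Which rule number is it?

Fixed tagging: determiner verb noun conjunction determiner determiner noun verb conjunction noun.
Applying the rules: R1 ok, R2 ok, R3 fails, R4 ok, R5 ok.
Only rule 3 fails.

3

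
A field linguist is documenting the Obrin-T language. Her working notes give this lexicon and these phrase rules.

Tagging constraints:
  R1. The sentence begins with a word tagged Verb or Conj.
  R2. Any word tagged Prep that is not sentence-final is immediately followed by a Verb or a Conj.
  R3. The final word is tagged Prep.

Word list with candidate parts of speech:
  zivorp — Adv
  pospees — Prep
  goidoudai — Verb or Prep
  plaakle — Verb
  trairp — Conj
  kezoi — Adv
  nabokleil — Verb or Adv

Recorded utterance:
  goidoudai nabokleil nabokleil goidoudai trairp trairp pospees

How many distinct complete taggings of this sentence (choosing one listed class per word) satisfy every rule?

8

Candidates per position — 1:goidoudai {Verb,Prep}; 2:nabokleil {Verb,Adv}; 3:nabokleil {Verb,Adv}; 4:goidoudai {Verb,Prep}; 5:trairp {Conj}; 6:trairp {Conj}; 7:pospees {Prep}.
There are 16 candidate sequences in total.
Checking each against the rules leaves 8 sequences.
Count = 8.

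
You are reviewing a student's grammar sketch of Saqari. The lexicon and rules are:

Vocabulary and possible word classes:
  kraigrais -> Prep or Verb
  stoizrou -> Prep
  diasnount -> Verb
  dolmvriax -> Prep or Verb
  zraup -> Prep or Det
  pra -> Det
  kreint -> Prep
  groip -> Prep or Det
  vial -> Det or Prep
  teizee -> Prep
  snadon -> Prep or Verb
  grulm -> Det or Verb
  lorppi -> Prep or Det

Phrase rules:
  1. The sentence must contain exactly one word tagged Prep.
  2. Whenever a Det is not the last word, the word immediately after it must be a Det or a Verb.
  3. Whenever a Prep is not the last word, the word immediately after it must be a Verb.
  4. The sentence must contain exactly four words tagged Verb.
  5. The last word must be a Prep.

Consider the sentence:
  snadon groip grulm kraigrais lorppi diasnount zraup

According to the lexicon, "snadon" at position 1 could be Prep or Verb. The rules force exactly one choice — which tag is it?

Verb

Candidates per position — 1:snadon {Prep,Verb}; 2:groip {Prep,Det}; 3:grulm {Det,Verb}; 4:kraigrais {Prep,Verb}; 5:lorppi {Prep,Det}; 6:diasnount {Verb}; 7:zraup {Prep,Det}.
Word 1 cannot be Prep — rule 3 would then fail for every completion. It is Verb.
Word 3 cannot be Det — rule 4 would then fail for every completion. It is Verb.
Word 4 cannot be Prep — rule 3 would then fail for every completion. It is Verb.
Word 7 cannot be Det — rule 5 would then fail for every completion. It is Prep.
Word 2 cannot be Prep — rule 1 would then fail for every completion. It is Det.
Word 5 cannot be Prep — rule 1 would then fail for every completion. It is Det.
So the tagging must be: Verb Det Verb Verb Det Verb Prep.
Verifying each rule — rule 1 ok; rule 2 ok; rule 3 ok; rule 4 ok; rule 5 ok.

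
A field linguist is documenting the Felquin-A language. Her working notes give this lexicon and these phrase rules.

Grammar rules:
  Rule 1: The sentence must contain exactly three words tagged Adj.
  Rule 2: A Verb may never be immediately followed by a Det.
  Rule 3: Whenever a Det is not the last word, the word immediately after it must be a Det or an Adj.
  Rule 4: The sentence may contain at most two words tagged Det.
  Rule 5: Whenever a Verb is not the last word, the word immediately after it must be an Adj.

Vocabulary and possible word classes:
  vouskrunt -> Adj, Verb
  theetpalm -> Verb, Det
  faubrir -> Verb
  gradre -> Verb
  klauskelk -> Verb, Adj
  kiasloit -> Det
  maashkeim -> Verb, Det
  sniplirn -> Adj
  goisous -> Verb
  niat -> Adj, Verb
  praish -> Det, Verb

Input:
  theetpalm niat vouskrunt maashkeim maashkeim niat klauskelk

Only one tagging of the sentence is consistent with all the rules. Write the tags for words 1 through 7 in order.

Candidates per position — 1:theetpalm {Verb,Det}; 2:niat {Adj,Verb}; 3:vouskrunt {Adj,Verb}; 4:maashkeim {Verb,Det}; 5:maashkeim {Verb,Det}; 6:niat {Adj,Verb}; 7:klauskelk {Verb,Adj}.
Position 3: Verb is ruled out by rule 5; that leaves Adj.
Position 4: Verb is ruled out by rule 5; that leaves Det.
Position 5: Verb is ruled out by rule 3; that leaves Det.
Position 6: Verb is ruled out by rule 3; that leaves Adj.
Position 1: Det is ruled out by rule 4; that leaves Verb.
Position 2: Verb is ruled out by rule 5; that leaves Adj.
Position 7: Adj is ruled out by rule 1; that leaves Verb.
The unique satisfying tagging is: Verb Adj Adj Det Det Adj Verb.
Check: rule 1 holds; rule 2 holds; rule 3 holds; rule 4 holds; rule 5 holds.

Verb Adj Adj Det Det Adj Verb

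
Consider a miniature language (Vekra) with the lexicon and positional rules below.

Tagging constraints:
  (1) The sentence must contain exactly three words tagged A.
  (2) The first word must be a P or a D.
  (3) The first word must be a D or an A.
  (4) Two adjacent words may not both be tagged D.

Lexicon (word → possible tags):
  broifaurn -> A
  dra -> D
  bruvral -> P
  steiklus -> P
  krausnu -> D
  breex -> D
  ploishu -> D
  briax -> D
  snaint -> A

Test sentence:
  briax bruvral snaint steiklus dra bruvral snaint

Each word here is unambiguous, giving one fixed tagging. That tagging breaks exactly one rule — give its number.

1

Fixed tagging: D P A P D P A.
Checking each rule: R1 violated, R2 holds, R3 holds, R4 holds.
Only rule 1 fails.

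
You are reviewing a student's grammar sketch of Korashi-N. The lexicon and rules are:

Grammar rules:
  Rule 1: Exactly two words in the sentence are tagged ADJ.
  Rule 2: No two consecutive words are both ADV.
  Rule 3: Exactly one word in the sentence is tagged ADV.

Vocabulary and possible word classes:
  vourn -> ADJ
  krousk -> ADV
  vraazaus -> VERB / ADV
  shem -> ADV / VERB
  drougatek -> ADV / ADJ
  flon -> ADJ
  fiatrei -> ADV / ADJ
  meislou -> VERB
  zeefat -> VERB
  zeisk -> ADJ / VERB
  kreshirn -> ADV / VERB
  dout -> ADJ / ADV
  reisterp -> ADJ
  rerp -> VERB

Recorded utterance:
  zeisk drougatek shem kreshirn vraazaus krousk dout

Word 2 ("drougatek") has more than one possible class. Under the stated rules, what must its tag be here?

Candidates per position — 1:zeisk {ADJ,VERB}; 2:drougatek {ADV,ADJ}; 3:shem {ADV,VERB}; 4:kreshirn {ADV,VERB}; 5:vraazaus {VERB,ADV}; 6:krousk {ADV}; 7:dout {ADJ,ADV}.
Position 2: ADV is ruled out by rule 3; that leaves ADJ.
Position 3: ADV is ruled out by rule 3; that leaves VERB.
Position 4: ADV is ruled out by rule 3; that leaves VERB.
Position 5: ADV is ruled out by rule 2; that leaves VERB.
Position 7: ADV is ruled out by rule 2; that leaves ADJ.
Position 1: ADJ is ruled out by rule 1; that leaves VERB.
The only consistent sequence is: VERB ADJ VERB VERB VERB ADV ADJ.
Check: rule 1 ok; rule 2 ok; rule 3 ok.

ADJ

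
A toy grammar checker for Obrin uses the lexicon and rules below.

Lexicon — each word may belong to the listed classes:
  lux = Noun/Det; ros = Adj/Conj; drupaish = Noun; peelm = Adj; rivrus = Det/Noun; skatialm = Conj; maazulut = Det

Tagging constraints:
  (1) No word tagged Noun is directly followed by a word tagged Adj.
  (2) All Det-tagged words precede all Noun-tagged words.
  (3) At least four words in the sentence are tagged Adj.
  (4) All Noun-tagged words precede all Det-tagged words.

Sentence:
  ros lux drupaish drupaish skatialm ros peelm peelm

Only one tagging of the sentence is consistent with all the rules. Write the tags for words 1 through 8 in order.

Candidates per position — 1:ros {Adj,Conj}; 2:lux {Noun,Det}; 3:drupaish {Noun}; 4:drupaish {Noun}; 5:skatialm {Conj}; 6:ros {Adj,Conj}; 7:peelm {Adj}; 8:peelm {Adj}.
Word 1 cannot be Conj — rule 3 would then fail for every completion. It is Adj.
Word 2 cannot be Det — rule 4 would then fail for every completion. It is Noun.
Word 6 cannot be Conj — rule 3 would then fail for every completion. It is Adj.
That leaves exactly one tagging: Adj Noun Noun Noun Conj Adj Adj Adj.
Checking: rule 1 holds; rule 2 holds; rule 3 holds; rule 4 holds.

Adj Noun Noun Noun Conj Adj Adj Adj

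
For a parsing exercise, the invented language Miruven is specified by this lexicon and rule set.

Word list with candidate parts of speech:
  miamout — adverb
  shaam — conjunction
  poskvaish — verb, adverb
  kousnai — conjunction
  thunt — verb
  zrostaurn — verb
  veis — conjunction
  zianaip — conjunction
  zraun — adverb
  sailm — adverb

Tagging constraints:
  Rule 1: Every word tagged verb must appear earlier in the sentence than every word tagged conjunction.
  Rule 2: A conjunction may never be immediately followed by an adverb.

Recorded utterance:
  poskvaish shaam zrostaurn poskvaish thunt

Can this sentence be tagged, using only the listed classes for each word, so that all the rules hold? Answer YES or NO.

Candidates per position — 1:poskvaish {verb,adverb}; 2:shaam {conjunction}; 3:zrostaurn {verb}; 4:poskvaish {verb,adverb}; 5:thunt {verb}.
Rule 1 cannot be satisfied by any choice of tags from the lexicon.
So there is no consistent tagging.

NO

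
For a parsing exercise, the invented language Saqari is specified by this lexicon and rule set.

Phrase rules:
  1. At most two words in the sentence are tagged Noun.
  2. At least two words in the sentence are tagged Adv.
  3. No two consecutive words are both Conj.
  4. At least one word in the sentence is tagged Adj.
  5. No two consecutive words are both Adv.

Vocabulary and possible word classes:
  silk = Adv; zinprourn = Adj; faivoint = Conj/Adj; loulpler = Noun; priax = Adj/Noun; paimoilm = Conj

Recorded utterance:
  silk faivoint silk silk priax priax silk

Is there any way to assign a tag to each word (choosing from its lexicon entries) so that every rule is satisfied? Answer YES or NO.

Candidates per position — 1:silk {Adv}; 2:faivoint {Conj,Adj}; 3:silk {Adv}; 4:silk {Adv}; 5:priax {Adj,Noun}; 6:priax {Adj,Noun}; 7:silk {Adv}.
Rule 5 cannot be satisfied by any choice of tags from the lexicon.
So there is no consistent tagging.

NO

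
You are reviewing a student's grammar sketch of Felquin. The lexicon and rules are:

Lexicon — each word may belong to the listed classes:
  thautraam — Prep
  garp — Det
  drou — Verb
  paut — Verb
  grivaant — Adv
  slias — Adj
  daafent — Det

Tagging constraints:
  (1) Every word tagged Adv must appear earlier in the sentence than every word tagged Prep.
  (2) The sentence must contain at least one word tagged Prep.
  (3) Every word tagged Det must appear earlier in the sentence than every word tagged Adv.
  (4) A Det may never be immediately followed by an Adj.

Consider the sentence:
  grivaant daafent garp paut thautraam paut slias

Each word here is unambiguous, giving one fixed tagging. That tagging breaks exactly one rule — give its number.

Fixed tagging: Adv Det Det Verb Prep Verb Adj.
Applying the rules: R1 pass, R2 pass, R3 fail, R4 pass.
Only rule 3 fails.

3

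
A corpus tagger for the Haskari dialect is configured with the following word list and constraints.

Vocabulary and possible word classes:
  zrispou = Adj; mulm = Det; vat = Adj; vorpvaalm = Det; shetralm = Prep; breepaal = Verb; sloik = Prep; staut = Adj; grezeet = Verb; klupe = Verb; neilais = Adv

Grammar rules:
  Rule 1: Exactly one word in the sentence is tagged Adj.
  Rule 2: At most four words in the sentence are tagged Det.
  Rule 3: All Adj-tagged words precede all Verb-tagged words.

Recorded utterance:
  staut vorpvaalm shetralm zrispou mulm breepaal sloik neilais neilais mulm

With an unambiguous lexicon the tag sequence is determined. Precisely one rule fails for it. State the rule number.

Fixed tagging: Adj Det Prep Adj Det Verb Prep Adv Adv Det.
Applying the rules: R1 violated, R2 holds, R3 holds.
Only rule 1 fails.

1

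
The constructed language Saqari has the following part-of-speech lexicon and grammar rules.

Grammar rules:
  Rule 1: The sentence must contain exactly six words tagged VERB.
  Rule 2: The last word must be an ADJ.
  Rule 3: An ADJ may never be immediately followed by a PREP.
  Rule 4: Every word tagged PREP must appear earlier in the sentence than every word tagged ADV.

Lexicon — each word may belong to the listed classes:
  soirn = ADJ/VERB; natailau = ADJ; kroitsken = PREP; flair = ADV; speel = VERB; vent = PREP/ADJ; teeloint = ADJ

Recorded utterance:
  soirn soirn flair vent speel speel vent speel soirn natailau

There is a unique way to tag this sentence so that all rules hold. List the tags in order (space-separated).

VERB VERB ADV ADJ VERB VERB ADJ VERB VERB ADJ

Candidates per position — 1:soirn {ADJ,VERB}; 2:soirn {ADJ,VERB}; 3:flair {ADV}; 4:vent {PREP,ADJ}; 5:speel {VERB}; 6:speel {VERB}; 7:vent {PREP,ADJ}; 8:speel {VERB}; 9:soirn {ADJ,VERB}; 10:natailau {ADJ}.
Word 1 cannot be ADJ — rule 1 would then fail for every completion. It is VERB.
Word 2 cannot be ADJ — rule 1 would then fail for every completion. It is VERB.
Word 4 cannot be PREP — rule 4 would then fail for every completion. It is ADJ.
Word 7 cannot be PREP — rule 4 would then fail for every completion. It is ADJ.
Word 9 cannot be ADJ — rule 1 would then fail for every completion. It is VERB.
That leaves exactly one tagging: VERB VERB ADV ADJ VERB VERB ADJ VERB VERB ADJ.
Checking: rule 1 ✓; rule 2 ✓; rule 3 ✓; rule 4 ✓.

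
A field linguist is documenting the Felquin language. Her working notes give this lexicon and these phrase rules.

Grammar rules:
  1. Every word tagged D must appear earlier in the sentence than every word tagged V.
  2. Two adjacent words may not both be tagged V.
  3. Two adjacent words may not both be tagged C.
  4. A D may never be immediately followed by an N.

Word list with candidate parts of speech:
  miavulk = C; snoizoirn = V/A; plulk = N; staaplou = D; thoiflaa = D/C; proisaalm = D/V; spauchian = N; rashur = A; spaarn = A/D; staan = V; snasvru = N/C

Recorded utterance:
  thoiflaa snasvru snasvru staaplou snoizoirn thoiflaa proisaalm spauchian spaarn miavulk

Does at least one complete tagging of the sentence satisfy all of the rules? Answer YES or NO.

Candidates per position — 1:thoiflaa {D,C}; 2:snasvru {N,C}; 3:snasvru {N,C}; 4:staaplou {D}; 5:snoizoirn {V,A}; 6:thoiflaa {D,C}; 7:proisaalm {D,V}; 8:spauchian {N}; 9:spaarn {A,D}; 10:miavulk {C}.
One satisfying assignment: C N N D A D V N A C.
Checking: rule 1 ✓; rule 2 ✓; rule 3 ✓; rule 4 ✓.

YES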